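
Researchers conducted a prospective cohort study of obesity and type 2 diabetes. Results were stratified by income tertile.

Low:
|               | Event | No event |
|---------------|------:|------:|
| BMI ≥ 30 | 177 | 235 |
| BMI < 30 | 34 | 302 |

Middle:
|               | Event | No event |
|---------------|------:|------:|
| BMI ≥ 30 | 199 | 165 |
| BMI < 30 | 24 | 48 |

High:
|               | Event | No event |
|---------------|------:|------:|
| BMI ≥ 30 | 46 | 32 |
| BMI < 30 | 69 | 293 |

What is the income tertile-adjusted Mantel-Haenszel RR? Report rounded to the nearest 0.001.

2.946

RR_MH = Σ(aᵢ·n₀ᵢ/nᵢ) / Σ(cᵢ·n₁ᵢ/nᵢ), with n₁ᵢ = aᵢ+bᵢ (exposed), n₀ᵢ = cᵢ+dᵢ (unexposed), nᵢ = n₁ᵢ+n₀ᵢ.
Stratum 1 (Low): n₁ = 412, n₀ = 336, n = 748; a·n₀/n = 177·336/748 = 79.5080; c·n₁/n = 34·412/748 = 18.7273
Stratum 2 (Middle): n₁ = 364, n₀ = 72, n = 436; a·n₀/n = 199·72/436 = 32.8624; c·n₁/n = 24·364/436 = 20.0367
Stratum 3 (High): n₁ = 78, n₀ = 362, n = 440; a·n₀/n = 46·362/440 = 37.8455; c·n₁/n = 69·78/440 = 12.2318
RR_MH = (79.5080 + 32.8624 + 37.8455) / (18.7273 + 20.0367 + 12.2318) = 150.2159 / 50.9958 = 2.94565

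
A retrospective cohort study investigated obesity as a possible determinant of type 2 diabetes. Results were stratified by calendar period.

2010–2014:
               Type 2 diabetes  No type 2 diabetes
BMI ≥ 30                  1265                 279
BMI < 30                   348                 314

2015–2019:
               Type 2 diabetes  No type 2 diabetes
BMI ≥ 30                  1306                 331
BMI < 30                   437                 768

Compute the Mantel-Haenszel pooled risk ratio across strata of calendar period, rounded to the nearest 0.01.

1.88

RR_MH = Σ(aᵢ·n₀ᵢ/nᵢ) / Σ(cᵢ·n₁ᵢ/nᵢ), with n₁ᵢ = aᵢ+bᵢ (exposed), n₀ᵢ = cᵢ+dᵢ (unexposed), nᵢ = n₁ᵢ+n₀ᵢ.
Stratum 1 (2010–2014): n₁ = 1544, n₀ = 662, n = 2206; a·n₀/n = 1265·662/2206 = 379.6147; c·n₁/n = 348·1544/2206 = 243.5684
Stratum 2 (2015–2019): n₁ = 1637, n₀ = 1205, n = 2842; a·n₀/n = 1306·1205/2842 = 553.7403; c·n₁/n = 437·1637/2842 = 251.7132
RR_MH = (379.6147 + 553.7403) / (243.5684 + 251.7132) = 933.3550 / 495.2817 = 1.88449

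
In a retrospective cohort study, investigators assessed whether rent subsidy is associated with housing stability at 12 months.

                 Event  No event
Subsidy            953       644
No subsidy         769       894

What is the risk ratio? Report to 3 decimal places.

1.290

Cells: a = 953, b = 644, c = 769, d = 894.
Risk in exposed = 953/1597 = 0.59674; risk in unexposed = 769/1663 = 0.46242.
RR = 0.59674 / 0.46242 = 1.29049
The risk among the exposed is 1.29 times that among the unexposed.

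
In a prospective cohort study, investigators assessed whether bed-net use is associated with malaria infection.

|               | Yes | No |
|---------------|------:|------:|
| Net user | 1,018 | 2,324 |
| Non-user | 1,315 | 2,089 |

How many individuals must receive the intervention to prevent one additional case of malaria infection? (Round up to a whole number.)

Risk in treated group = 1018/3342 = 0.30461; risk in control = 1315/3404 = 0.38631.
Absolute risk reduction = 0.38631 − 0.30461 = 0.08170
NNT = 1 / ARR = 1 / 0.08170 = 12.240 → round up → 13

13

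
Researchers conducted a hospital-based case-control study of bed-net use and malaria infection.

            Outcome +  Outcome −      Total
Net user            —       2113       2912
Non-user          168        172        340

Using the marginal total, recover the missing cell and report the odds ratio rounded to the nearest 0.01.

0.39

The missing cell is in the exposed row: 2912 − 2113 = 799.
So a = 799, b = 2113, c = 168, d = 172.
OR = (a·d)/(b·c) = (799 × 172) / (2113 × 168) = 137428 / 354984 = 0.38714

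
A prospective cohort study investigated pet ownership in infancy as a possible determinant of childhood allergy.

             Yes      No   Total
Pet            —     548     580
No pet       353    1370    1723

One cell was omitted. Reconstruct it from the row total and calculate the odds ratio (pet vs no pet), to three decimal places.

The missing cell is in the exposed row: 580 − 548 = 32.
So a = 32, b = 548, c = 353, d = 1370.
OR = (a·d)/(b·c) = (32 × 1370) / (548 × 353) = 43840 / 193444 = 0.22663

0.227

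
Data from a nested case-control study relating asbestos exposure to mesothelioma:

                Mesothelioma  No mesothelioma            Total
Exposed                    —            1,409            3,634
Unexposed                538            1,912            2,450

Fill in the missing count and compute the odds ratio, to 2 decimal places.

5.61

The missing cell is in the exposed row: 3634 − 1409 = 2225.
So a = 2225, b = 1409, c = 538, d = 1912.
OR = (a·d)/(b·c) = (2225 × 1912) / (1409 × 538) = 4254200 / 758042 = 5.61209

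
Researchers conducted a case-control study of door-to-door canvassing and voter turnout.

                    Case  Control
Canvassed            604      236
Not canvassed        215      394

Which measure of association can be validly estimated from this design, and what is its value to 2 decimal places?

Cells: a = 604, b = 236, c = 215, d = 394.
This is a case-control study: participants were sampled on outcome status, so risks in the source population cannot be estimated directly — relative risk is not valid here. The odds ratio is the appropriate measure.
OR = (a·d)/(b·c) = (604 × 394) / (236 × 215) = 237976 / 50740 = 4.69011

4.69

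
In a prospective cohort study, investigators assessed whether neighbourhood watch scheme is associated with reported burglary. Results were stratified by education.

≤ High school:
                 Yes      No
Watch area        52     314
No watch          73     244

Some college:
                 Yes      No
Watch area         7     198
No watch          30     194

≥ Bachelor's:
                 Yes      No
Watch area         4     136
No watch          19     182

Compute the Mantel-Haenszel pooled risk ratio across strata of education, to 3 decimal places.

RR_MH = Σ(aᵢ·n₀ᵢ/nᵢ) / Σ(cᵢ·n₁ᵢ/nᵢ), with n₁ᵢ = aᵢ+bᵢ (exposed), n₀ᵢ = cᵢ+dᵢ (unexposed), nᵢ = n₁ᵢ+n₀ᵢ.
Stratum 1 (≤ High school): n₁ = 366, n₀ = 317, n = 683; a·n₀/n = 52·317/683 = 24.1347; c·n₁/n = 73·366/683 = 39.1186
Stratum 2 (Some college): n₁ = 205, n₀ = 224, n = 429; a·n₀/n = 7·224/429 = 3.6550; c·n₁/n = 30·205/429 = 14.3357
Stratum 3 (≥ Bachelor's): n₁ = 140, n₀ = 201, n = 341; a·n₀/n = 4·201/341 = 2.3578; c·n₁/n = 19·140/341 = 7.8006
RR_MH = (24.1347 + 3.6550 + 2.3578) / (39.1186 + 14.3357 + 7.8006) = 30.1475 / 61.2548 = 0.49216

0.492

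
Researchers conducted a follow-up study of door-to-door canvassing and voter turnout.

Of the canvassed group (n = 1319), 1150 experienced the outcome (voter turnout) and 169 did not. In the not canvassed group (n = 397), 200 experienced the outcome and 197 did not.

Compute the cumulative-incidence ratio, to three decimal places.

From the description: a = 1150, b = 169, c = 200, d = 197.
Risk in exposed = 1150/1319 = 0.87187; risk in unexposed = 200/397 = 0.50378.
RR = 0.87187 / 0.50378 = 1.73067
The risk among the exposed is 1.73 times that among the unexposed.

1.731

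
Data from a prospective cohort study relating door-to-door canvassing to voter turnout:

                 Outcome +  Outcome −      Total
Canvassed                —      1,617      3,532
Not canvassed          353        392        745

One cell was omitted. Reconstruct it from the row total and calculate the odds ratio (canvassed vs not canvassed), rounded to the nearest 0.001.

The missing cell is in the exposed row: 3532 − 1617 = 1915.
So a = 1915, b = 1617, c = 353, d = 392.
OR = (a·d)/(b·c) = (1915 × 392) / (1617 × 353) = 750680 / 570801 = 1.31513

1.315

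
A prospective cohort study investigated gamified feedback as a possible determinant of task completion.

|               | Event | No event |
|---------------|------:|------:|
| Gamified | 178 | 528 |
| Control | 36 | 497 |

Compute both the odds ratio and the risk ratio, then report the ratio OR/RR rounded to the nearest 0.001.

Cells: a = 178, b = 528, c = 36, d = 497.
OR = (178·497)/(528·36) = 88466/19008 = 4.65415
Risk in exposed = 178/706 = 0.25212; risk in unexposed = 36/533 = 0.06754; RR = 3.73285
OR/RR = 4.65415 / 3.73285 = 1.24681
The outcome is not rare, so the OR lies further from 1 than the RR.

1.247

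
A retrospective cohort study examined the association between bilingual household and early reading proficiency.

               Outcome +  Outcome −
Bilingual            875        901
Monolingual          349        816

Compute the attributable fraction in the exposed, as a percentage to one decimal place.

39.2

Cells: a = 875, b = 901, c = 349, d = 816.
Risk in exposed = 875/1776 = 0.49268; risk in unexposed = 349/1165 = 0.29957.
RR = 0.49268/0.29957 = 1.64462
AR% = (RR − 1)/RR × 100 = (1.64462 − 1)/1.64462 × 100 = 39.1957%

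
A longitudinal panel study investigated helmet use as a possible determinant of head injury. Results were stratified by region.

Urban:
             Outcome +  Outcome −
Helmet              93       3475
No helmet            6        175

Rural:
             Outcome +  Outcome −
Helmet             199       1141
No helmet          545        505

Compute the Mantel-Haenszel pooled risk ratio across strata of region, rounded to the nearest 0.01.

0.30

RR_MH = Σ(aᵢ·n₀ᵢ/nᵢ) / Σ(cᵢ·n₁ᵢ/nᵢ), with n₁ᵢ = aᵢ+bᵢ (exposed), n₀ᵢ = cᵢ+dᵢ (unexposed), nᵢ = n₁ᵢ+n₀ᵢ.
Stratum 1 (Urban): n₁ = 3568, n₀ = 181, n = 3749; a·n₀/n = 93·181/3749 = 4.4900; c·n₁/n = 6·3568/3749 = 5.7103
Stratum 2 (Rural): n₁ = 1340, n₀ = 1050, n = 2390; a·n₀/n = 199·1050/2390 = 87.4268; c·n₁/n = 545·1340/2390 = 305.5649
RR_MH = (4.4900 + 87.4268) / (5.7103 + 305.5649) = 91.9168 / 311.2752 = 0.29529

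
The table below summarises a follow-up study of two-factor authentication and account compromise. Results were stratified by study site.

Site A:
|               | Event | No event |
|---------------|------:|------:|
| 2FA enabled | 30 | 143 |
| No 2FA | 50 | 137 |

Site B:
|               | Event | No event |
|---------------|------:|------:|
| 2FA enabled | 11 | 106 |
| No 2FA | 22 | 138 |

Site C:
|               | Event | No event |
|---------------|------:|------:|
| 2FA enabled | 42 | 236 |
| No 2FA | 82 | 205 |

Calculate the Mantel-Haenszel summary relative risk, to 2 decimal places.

RR_MH = Σ(aᵢ·n₀ᵢ/nᵢ) / Σ(cᵢ·n₁ᵢ/nᵢ), with n₁ᵢ = aᵢ+bᵢ (exposed), n₀ᵢ = cᵢ+dᵢ (unexposed), nᵢ = n₁ᵢ+n₀ᵢ.
Stratum 1 (Site A): n₁ = 173, n₀ = 187, n = 360; a·n₀/n = 30·187/360 = 15.5833; c·n₁/n = 50·173/360 = 24.0278
Stratum 2 (Site B): n₁ = 117, n₀ = 160, n = 277; a·n₀/n = 11·160/277 = 6.3538; c·n₁/n = 22·117/277 = 9.2924
Stratum 3 (Site C): n₁ = 278, n₀ = 287, n = 565; a·n₀/n = 42·287/565 = 21.3345; c·n₁/n = 82·278/565 = 40.3469
RR_MH = (15.5833 + 6.3538 + 21.3345) / (24.0278 + 9.2924 + 40.3469) = 43.2716 / 73.6671 = 0.58739

0.59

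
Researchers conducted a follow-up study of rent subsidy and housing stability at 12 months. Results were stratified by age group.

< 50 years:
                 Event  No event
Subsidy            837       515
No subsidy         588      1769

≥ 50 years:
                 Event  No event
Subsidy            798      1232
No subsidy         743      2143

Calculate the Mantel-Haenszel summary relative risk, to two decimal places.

RR_MH = Σ(aᵢ·n₀ᵢ/nᵢ) / Σ(cᵢ·n₁ᵢ/nᵢ), with n₁ᵢ = aᵢ+bᵢ (exposed), n₀ᵢ = cᵢ+dᵢ (unexposed), nᵢ = n₁ᵢ+n₀ᵢ.
Stratum 1 (< 50 years): n₁ = 1352, n₀ = 2357, n = 3709; a·n₀/n = 837·2357/3709 = 531.8978; c·n₁/n = 588·1352/3709 = 214.3370
Stratum 2 (≥ 50 years): n₁ = 2030, n₀ = 2886, n = 4916; a·n₀/n = 798·2886/4916 = 468.4760; c·n₁/n = 743·2030/4916 = 306.8124
RR_MH = (531.8978 + 468.4760) / (214.3370 + 306.8124) = 1000.3738 / 521.1495 = 1.91955

1.92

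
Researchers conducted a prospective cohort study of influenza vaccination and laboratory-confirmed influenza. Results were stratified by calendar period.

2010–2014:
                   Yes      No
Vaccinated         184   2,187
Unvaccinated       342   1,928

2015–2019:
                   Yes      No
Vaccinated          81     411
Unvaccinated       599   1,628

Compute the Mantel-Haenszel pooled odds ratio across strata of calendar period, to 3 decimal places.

0.496

OR_MH = Σ(aᵢdᵢ/nᵢ) / Σ(bᵢcᵢ/nᵢ), where nᵢ is the stratum total.
Stratum 1 (2010–2014): n = 4641; a·d/n = 184·1928/4641 = 76.4387; b·c/n = 2187·342/4641 = 161.1622
Stratum 2 (2015–2019): n = 2719; a·d/n = 81·1628/2719 = 48.4987; b·c/n = 411·599/2719 = 90.5439
OR_MH = (76.4387 + 48.4987) / (161.1622 + 90.5439) = 124.9374 / 251.7062 = 0.49636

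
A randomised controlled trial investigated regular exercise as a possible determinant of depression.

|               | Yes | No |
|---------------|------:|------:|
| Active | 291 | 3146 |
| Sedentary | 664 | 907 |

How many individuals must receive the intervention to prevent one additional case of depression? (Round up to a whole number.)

Risk in treated group = 291/3437 = 0.08467; risk in control = 664/1571 = 0.42266.
Absolute risk reduction = 0.42266 − 0.08467 = 0.33799
NNT = 1 / ARR = 1 / 0.33799 = 2.959 → round up → 3

3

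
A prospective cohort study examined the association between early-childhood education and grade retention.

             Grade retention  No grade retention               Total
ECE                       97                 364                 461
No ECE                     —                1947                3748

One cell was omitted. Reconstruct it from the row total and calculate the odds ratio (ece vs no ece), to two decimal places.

The missing cell is in the unexposed row: 3748 − 1947 = 1801.
So a = 97, b = 364, c = 1801, d = 1947.
OR = (a·d)/(b·c) = (97 × 1947) / (364 × 1801) = 188859 / 655564 = 0.28809

0.29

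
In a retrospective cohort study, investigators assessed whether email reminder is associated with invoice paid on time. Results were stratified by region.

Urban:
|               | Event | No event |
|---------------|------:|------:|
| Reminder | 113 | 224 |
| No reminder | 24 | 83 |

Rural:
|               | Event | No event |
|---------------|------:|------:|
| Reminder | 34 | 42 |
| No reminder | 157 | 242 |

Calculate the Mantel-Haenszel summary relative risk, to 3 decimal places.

RR_MH = Σ(aᵢ·n₀ᵢ/nᵢ) / Σ(cᵢ·n₁ᵢ/nᵢ), with n₁ᵢ = aᵢ+bᵢ (exposed), n₀ᵢ = cᵢ+dᵢ (unexposed), nᵢ = n₁ᵢ+n₀ᵢ.
Stratum 1 (Urban): n₁ = 337, n₀ = 107, n = 444; a·n₀/n = 113·107/444 = 27.2320; c·n₁/n = 24·337/444 = 18.2162
Stratum 2 (Rural): n₁ = 76, n₀ = 399, n = 475; a·n₀/n = 34·399/475 = 28.5600; c·n₁/n = 157·76/475 = 25.1200
RR_MH = (27.2320 + 28.5600) / (18.2162 + 25.1200) = 55.7920 / 43.3362 = 1.28742

1.287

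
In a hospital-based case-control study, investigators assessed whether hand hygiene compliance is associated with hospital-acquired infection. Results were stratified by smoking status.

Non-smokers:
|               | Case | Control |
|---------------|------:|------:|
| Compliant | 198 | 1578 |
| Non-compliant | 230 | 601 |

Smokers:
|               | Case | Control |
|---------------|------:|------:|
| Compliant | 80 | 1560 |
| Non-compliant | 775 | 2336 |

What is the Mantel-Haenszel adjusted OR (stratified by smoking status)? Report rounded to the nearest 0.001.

OR_MH = Σ(aᵢdᵢ/nᵢ) / Σ(bᵢcᵢ/nᵢ), where nᵢ is the stratum total.
Stratum 1 (Non-smokers): n = 2607; a·d/n = 198·601/2607 = 45.6456; b·c/n = 1578·230/2607 = 139.2175
Stratum 2 (Smokers): n = 4751; a·d/n = 80·2336/4751 = 39.3349; b·c/n = 1560·775/4751 = 254.4727
OR_MH = (45.6456 + 39.3349) / (139.2175 + 254.4727) = 84.9804 / 393.6902 = 0.21586

0.216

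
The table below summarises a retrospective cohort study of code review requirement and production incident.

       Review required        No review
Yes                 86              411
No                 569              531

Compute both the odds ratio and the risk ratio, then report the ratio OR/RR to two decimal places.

0.65

Reading the table with exposure as columns: a = 86 (Review required, case), b = 569 (Review required, non-case), c = 411 (No review, case), d = 531.
OR = (86·531)/(569·411) = 45666/233859 = 0.19527
Risk in exposed = 86/655 = 0.13130; risk in unexposed = 411/942 = 0.43631; RR = 0.30093
OR/RR = 0.19527 / 0.30093 = 0.64889
The outcome is not rare, so the OR lies further from 1 than the RR.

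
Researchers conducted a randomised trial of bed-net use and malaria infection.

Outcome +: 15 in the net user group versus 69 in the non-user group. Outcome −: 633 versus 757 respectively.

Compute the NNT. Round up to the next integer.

Risk in treated group = 15/648 = 0.02315; risk in control = 69/826 = 0.08354.
Absolute risk reduction = 0.08354 − 0.02315 = 0.06039
NNT = 1 / ARR = 1 / 0.06039 = 16.560 → round up → 17

17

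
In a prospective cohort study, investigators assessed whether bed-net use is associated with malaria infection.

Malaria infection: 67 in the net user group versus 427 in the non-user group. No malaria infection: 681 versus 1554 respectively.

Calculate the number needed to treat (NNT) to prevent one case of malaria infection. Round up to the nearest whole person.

8

Risk in treated group = 67/748 = 0.08957; risk in control = 427/1981 = 0.21555.
Absolute risk reduction = 0.21555 − 0.08957 = 0.12598
NNT = 1 / ARR = 1 / 0.12598 = 7.938 → round up → 8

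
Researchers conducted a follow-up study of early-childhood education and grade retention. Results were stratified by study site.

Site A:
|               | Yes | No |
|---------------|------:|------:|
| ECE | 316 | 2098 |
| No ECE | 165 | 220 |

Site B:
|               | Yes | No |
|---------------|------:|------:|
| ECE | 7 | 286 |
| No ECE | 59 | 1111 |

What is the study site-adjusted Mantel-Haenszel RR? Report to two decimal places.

RR_MH = Σ(aᵢ·n₀ᵢ/nᵢ) / Σ(cᵢ·n₁ᵢ/nᵢ), with n₁ᵢ = aᵢ+bᵢ (exposed), n₀ᵢ = cᵢ+dᵢ (unexposed), nᵢ = n₁ᵢ+n₀ᵢ.
Stratum 1 (Site A): n₁ = 2414, n₀ = 385, n = 2799; a·n₀/n = 316·385/2799 = 43.4655; c·n₁/n = 165·2414/2799 = 142.3044
Stratum 2 (Site B): n₁ = 293, n₀ = 1170, n = 1463; a·n₀/n = 7·1170/1463 = 5.5981; c·n₁/n = 59·293/1463 = 11.8161
RR_MH = (43.4655 + 5.5981) / (142.3044 + 11.8161) = 49.0636 / 154.1205 = 0.31835

0.32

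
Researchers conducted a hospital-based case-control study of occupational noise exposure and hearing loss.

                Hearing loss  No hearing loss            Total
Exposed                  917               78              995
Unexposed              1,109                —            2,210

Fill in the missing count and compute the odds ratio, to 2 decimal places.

The missing cell is in the unexposed row: 2210 − 1109 = 1101.
So a = 917, b = 78, c = 1109, d = 1101.
OR = (a·d)/(b·c) = (917 × 1101) / (78 × 1109) = 1009617 / 86502 = 11.67160

11.67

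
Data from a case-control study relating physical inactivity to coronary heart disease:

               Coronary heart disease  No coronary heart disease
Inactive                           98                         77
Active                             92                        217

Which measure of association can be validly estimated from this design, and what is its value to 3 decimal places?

3.002

Cells: a = 98, b = 77, c = 92, d = 217.
This is a case-control study: participants were sampled on outcome status, so risks in the source population cannot be estimated directly — relative risk is not valid here. The odds ratio is the appropriate measure.
OR = (a·d)/(b·c) = (98 × 217) / (77 × 92) = 21266 / 7084 = 3.00198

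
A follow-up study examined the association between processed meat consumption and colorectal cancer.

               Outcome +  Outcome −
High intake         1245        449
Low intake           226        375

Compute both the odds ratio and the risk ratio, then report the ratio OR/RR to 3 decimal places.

2.354

Cells: a = 1245, b = 449, c = 226, d = 375.
OR = (1245·375)/(449·226) = 466875/101474 = 4.60093
Risk in exposed = 1245/1694 = 0.73495; risk in unexposed = 226/601 = 0.37604; RR = 1.95444
OR/RR = 4.60093 / 1.95444 = 2.35409
The outcome is not rare, so the OR lies further from 1 than the RR.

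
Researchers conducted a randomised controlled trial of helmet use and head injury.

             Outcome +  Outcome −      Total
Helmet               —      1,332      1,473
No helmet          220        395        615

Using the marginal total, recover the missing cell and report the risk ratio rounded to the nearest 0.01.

0.27

The missing cell is in the exposed row: 1473 − 1332 = 141.
So a = 141, b = 1332, c = 220, d = 395.
RR = [a/(a+b)] / [c/(c+d)] = (141/1473) / (220/615) = 0.09572/0.35772 = 0.26759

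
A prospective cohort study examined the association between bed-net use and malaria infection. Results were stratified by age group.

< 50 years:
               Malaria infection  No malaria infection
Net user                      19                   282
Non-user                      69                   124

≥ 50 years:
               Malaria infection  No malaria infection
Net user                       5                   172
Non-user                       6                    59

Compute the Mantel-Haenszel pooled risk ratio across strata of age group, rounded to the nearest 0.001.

0.189

RR_MH = Σ(aᵢ·n₀ᵢ/nᵢ) / Σ(cᵢ·n₁ᵢ/nᵢ), with n₁ᵢ = aᵢ+bᵢ (exposed), n₀ᵢ = cᵢ+dᵢ (unexposed), nᵢ = n₁ᵢ+n₀ᵢ.
Stratum 1 (< 50 years): n₁ = 301, n₀ = 193, n = 494; a·n₀/n = 19·193/494 = 7.4231; c·n₁/n = 69·301/494 = 42.0425
Stratum 2 (≥ 50 years): n₁ = 177, n₀ = 65, n = 242; a·n₀/n = 5·65/242 = 1.3430; c·n₁/n = 6·177/242 = 4.3884
RR_MH = (7.4231 + 1.3430) / (42.0425 + 4.3884) = 8.7661 / 46.4309 = 0.18880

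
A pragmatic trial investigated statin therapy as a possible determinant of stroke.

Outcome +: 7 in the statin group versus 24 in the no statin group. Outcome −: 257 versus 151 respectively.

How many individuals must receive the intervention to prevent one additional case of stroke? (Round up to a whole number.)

10

Risk in treated group = 7/264 = 0.02652; risk in control = 24/175 = 0.13714.
Absolute risk reduction = 0.13714 − 0.02652 = 0.11063
NNT = 1 / ARR = 1 / 0.11063 = 9.039 → round up → 10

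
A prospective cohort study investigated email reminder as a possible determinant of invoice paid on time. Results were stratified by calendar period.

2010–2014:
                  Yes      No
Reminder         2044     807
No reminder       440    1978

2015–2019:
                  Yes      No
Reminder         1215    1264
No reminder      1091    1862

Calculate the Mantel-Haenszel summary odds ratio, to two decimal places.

3.68

OR_MH = Σ(aᵢdᵢ/nᵢ) / Σ(bᵢcᵢ/nᵢ), where nᵢ is the stratum total.
Stratum 1 (2010–2014): n = 5269; a·d/n = 2044·1978/5269 = 767.3243; b·c/n = 807·440/5269 = 67.3904
Stratum 2 (2015–2019): n = 5432; a·d/n = 1215·1862/5432 = 416.4820; b·c/n = 1264·1091/5432 = 253.8704
OR_MH = (767.3243 + 416.4820) / (67.3904 + 253.8704) = 1183.8063 / 321.2608 = 3.68488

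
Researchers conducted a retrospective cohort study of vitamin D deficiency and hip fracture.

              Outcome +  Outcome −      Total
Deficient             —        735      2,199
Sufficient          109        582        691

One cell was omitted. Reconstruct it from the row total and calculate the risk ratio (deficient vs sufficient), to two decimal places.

4.22

The missing cell is in the exposed row: 2199 − 735 = 1464.
So a = 1464, b = 735, c = 109, d = 582.
RR = [a/(a+b)] / [c/(c+d)] = (1464/2199) / (109/691) = 0.66576/0.15774 = 4.22053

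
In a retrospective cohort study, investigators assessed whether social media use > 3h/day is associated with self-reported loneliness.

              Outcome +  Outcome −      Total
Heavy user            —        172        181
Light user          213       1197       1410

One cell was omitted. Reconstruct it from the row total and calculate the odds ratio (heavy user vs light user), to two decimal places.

The missing cell is in the exposed row: 181 − 172 = 9.
So a = 9, b = 172, c = 213, d = 1197.
OR = (a·d)/(b·c) = (9 × 1197) / (172 × 213) = 10773 / 36636 = 0.29406

0.29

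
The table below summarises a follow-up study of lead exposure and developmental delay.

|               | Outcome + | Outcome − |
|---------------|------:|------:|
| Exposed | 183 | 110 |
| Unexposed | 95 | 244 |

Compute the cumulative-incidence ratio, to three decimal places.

Cells: a = 183, b = 110, c = 95, d = 244.
Risk in exposed = 183/293 = 0.62457; risk in unexposed = 95/339 = 0.28024.
RR = 0.62457 / 0.28024 = 2.22874
The risk among the exposed is 2.23 times that among the unexposed.

2.229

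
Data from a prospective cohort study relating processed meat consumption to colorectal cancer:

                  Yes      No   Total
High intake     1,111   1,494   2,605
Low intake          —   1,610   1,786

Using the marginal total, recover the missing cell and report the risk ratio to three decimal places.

The missing cell is in the unexposed row: 1786 − 1610 = 176.
So a = 1111, b = 1494, c = 176, d = 1610.
RR = [a/(a+b)] / [c/(c+d)] = (1111/2605) / (176/1786) = 0.42649/0.09854 = 4.32788

4.328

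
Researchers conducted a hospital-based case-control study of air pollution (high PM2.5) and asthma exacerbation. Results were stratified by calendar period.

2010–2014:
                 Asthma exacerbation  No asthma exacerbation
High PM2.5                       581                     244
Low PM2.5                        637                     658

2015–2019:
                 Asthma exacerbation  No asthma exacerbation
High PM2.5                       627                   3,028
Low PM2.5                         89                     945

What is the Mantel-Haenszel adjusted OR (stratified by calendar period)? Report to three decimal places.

2.345

OR_MH = Σ(aᵢdᵢ/nᵢ) / Σ(bᵢcᵢ/nᵢ), where nᵢ is the stratum total.
Stratum 1 (2010–2014): n = 2120; a·d/n = 581·658/2120 = 180.3292; b·c/n = 244·637/2120 = 73.3151
Stratum 2 (2015–2019): n = 4689; a·d/n = 627·945/4689 = 126.3628; b·c/n = 3028·89/4689 = 57.4732
OR_MH = (180.3292 + 126.3628) / (73.3151 + 57.4732) = 306.6920 / 130.7883 = 2.34495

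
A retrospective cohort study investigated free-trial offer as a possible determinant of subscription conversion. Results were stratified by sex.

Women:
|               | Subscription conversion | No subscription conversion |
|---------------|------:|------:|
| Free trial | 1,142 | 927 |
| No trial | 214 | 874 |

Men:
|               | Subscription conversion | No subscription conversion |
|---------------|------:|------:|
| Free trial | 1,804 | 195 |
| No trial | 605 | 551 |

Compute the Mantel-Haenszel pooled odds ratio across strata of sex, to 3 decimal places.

6.298

OR_MH = Σ(aᵢdᵢ/nᵢ) / Σ(bᵢcᵢ/nᵢ), where nᵢ is the stratum total.
Stratum 1 (Women): n = 3157; a·d/n = 1142·874/3157 = 316.1571; b·c/n = 927·214/3157 = 62.8375
Stratum 2 (Men): n = 3155; a·d/n = 1804·551/3155 = 315.0567; b·c/n = 195·605/3155 = 37.3930
OR_MH = (316.1571 + 315.0567) / (62.8375 + 37.3930) = 631.2138 / 100.2305 = 6.29762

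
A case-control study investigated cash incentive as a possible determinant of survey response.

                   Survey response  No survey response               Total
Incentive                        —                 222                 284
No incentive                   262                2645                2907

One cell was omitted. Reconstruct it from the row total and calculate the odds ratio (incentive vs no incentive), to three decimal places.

The missing cell is in the exposed row: 284 − 222 = 62.
So a = 62, b = 222, c = 262, d = 2645.
OR = (a·d)/(b·c) = (62 × 2645) / (222 × 262) = 163990 / 58164 = 2.81944

2.819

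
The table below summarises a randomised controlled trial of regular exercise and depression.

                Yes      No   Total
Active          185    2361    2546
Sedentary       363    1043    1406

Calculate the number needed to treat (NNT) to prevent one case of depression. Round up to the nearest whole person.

Risk in treated group = 185/2546 = 0.07266; risk in control = 363/1406 = 0.25818.
Absolute risk reduction = 0.25818 − 0.07266 = 0.18552
NNT = 1 / ARR = 1 / 0.18552 = 5.390 → round up → 6

6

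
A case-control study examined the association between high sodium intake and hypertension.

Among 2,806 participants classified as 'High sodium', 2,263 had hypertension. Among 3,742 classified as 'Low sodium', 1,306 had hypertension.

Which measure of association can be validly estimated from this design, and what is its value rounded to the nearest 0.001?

7.774

From the description: a = 2263, b = 543, c = 1306, d = 2436.
This is a case-control study: participants were sampled on outcome status, so risks in the source population cannot be estimated directly — relative risk is not valid here. The odds ratio is the appropriate measure.
OR = (a·d)/(b·c) = (2263 × 2436) / (543 × 1306) = 5512668 / 709158 = 7.77354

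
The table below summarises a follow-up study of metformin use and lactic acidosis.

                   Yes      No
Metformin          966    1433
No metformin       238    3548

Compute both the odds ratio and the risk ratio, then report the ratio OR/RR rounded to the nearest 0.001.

1.569

Cells: a = 966, b = 1433, c = 238, d = 3548.
OR = (966·3548)/(1433·238) = 3427368/341054 = 10.04934
Risk in exposed = 966/2399 = 0.40267; risk in unexposed = 238/3786 = 0.06286; RR = 6.40546
OR/RR = 10.04934 / 6.40546 = 1.56887
The outcome is not rare, so the OR lies further from 1 than the RR.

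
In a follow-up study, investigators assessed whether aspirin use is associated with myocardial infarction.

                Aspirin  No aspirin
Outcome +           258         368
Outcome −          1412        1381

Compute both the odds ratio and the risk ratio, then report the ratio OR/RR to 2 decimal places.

0.93

Reading the table with exposure as columns: a = 258 (Aspirin, case), b = 1412 (Aspirin, non-case), c = 368 (No aspirin, case), d = 1381.
OR = (258·1381)/(1412·368) = 356298/519616 = 0.68569
Risk in exposed = 258/1670 = 0.15449; risk in unexposed = 368/1749 = 0.21041; RR = 0.73425
OR/RR = 0.68569 / 0.73425 = 0.93387
The outcome is not rare, so the OR lies further from 1 than the RR.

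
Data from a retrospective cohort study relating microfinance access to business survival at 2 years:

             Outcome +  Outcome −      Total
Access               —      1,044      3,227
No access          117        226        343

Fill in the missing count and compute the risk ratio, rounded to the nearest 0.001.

1.983

The missing cell is in the exposed row: 3227 − 1044 = 2183.
So a = 2183, b = 1044, c = 117, d = 226.
RR = [a/(a+b)] / [c/(c+d)] = (2183/3227) / (117/343) = 0.67648/0.34111 = 1.98318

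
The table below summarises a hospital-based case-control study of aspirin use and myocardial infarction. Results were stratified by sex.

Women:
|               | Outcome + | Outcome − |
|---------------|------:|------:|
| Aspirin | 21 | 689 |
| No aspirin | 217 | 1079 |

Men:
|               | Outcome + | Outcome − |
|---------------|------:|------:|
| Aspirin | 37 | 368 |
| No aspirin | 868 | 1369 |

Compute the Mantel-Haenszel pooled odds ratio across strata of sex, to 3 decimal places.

OR_MH = Σ(aᵢdᵢ/nᵢ) / Σ(bᵢcᵢ/nᵢ), where nᵢ is the stratum total.
Stratum 1 (Women): n = 2006; a·d/n = 21·1079/2006 = 11.2956; b·c/n = 689·217/2006 = 74.5329
Stratum 2 (Men): n = 2642; a·d/n = 37·1369/2642 = 19.1722; b·c/n = 368·868/2642 = 120.9023
OR_MH = (11.2956 + 19.1722) / (74.5329 + 120.9023) = 30.4678 / 195.4352 = 0.15590

0.156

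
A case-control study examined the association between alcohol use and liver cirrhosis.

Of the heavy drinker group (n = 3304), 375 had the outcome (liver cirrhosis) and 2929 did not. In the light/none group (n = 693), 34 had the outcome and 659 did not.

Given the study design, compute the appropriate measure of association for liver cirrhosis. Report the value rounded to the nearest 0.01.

2.48

From the description: a = 375, b = 2929, c = 34, d = 659.
This is a case-control study: participants were sampled on outcome status, so risks in the source population cannot be estimated directly — relative risk is not valid here. The odds ratio is the appropriate measure.
OR = (a·d)/(b·c) = (375 × 659) / (2929 × 34) = 247125 / 99586 = 2.48152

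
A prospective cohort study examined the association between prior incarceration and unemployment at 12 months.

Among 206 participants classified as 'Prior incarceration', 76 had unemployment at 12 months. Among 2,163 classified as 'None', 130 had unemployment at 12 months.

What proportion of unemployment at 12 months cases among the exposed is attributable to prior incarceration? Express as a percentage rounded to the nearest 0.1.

83.7

From the description: a = 76, b = 130, c = 130, d = 2033.
Risk in exposed = 76/206 = 0.36893; risk in unexposed = 130/2163 = 0.06010.
RR = 0.36893/0.06010 = 6.13846
AR% = (RR − 1)/RR × 100 = (6.13846 − 1)/6.13846 × 100 = 83.7093%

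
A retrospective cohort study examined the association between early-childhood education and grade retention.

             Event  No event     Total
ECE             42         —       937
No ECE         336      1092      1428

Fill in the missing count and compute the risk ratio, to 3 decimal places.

The missing cell is in the exposed row: 937 − 42 = 895.
So a = 42, b = 895, c = 336, d = 1092.
RR = [a/(a+b)] / [c/(c+d)] = (42/937) / (336/1428) = 0.04482/0.23529 = 0.19050

0.191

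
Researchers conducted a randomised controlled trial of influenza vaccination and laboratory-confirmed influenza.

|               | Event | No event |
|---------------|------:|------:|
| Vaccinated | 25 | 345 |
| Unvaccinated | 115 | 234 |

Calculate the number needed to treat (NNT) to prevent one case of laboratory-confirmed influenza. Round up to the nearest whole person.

4

Risk in treated group = 25/370 = 0.06757; risk in control = 115/349 = 0.32951.
Absolute risk reduction = 0.32951 − 0.06757 = 0.26195
NNT = 1 / ARR = 1 / 0.26195 = 3.818 → round up → 4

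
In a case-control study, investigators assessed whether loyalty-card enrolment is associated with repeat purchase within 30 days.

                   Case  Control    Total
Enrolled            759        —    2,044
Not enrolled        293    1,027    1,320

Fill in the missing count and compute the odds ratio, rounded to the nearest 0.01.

2.07

The missing cell is in the exposed row: 2044 − 759 = 1285.
So a = 759, b = 1285, c = 293, d = 1027.
OR = (a·d)/(b·c) = (759 × 1027) / (1285 × 293) = 779493 / 376505 = 2.07034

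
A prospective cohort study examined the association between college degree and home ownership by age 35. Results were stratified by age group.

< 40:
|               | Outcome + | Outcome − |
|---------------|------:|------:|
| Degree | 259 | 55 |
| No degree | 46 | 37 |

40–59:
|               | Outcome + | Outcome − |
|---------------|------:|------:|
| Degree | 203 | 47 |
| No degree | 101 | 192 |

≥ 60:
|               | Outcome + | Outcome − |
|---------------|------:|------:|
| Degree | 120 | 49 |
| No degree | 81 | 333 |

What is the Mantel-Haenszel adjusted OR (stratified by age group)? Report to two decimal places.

7.50

OR_MH = Σ(aᵢdᵢ/nᵢ) / Σ(bᵢcᵢ/nᵢ), where nᵢ is the stratum total.
Stratum 1 (< 40): n = 397; a·d/n = 259·37/397 = 24.1385; b·c/n = 55·46/397 = 6.3728
Stratum 2 (40–59): n = 543; a·d/n = 203·192/543 = 71.7790; b·c/n = 47·101/543 = 8.7422
Stratum 3 (≥ 60): n = 583; a·d/n = 120·333/583 = 68.5420; b·c/n = 49·81/583 = 6.8079
OR_MH = (24.1385 + 71.7790 + 68.5420) / (6.3728 + 8.7422 + 6.8079) = 164.4596 / 21.9229 = 7.50174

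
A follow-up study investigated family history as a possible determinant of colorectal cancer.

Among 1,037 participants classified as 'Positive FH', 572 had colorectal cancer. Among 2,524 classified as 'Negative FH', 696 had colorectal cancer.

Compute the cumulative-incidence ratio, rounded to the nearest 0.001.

From the description: a = 572, b = 465, c = 696, d = 1828.
Risk in exposed = 572/1037 = 0.55159; risk in unexposed = 696/2524 = 0.27575.
RR = 0.55159 / 0.27575 = 2.00031
The risk among the exposed is 2.00 times that among the unexposed.

2.000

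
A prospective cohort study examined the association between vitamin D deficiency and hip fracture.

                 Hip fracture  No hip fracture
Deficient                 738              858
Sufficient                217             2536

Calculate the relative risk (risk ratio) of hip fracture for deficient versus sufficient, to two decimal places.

Cells: a = 738, b = 858, c = 217, d = 2536.
Risk in exposed = 738/1596 = 0.46241; risk in unexposed = 217/2753 = 0.07882.
RR = 0.46241 / 0.07882 = 5.86638
The risk among the exposed is 5.87 times that among the unexposed.

5.87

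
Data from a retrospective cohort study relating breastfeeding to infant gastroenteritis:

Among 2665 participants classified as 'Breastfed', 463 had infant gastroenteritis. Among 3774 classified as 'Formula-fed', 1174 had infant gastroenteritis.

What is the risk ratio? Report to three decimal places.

From the description: a = 463, b = 2202, c = 1174, d = 2600.
Risk in exposed = 463/2665 = 0.17373; risk in unexposed = 1174/3774 = 0.31108.
RR = 0.17373 / 0.31108 = 0.55849
The risk is 44% lower among the exposed than among the unexposed.

0.558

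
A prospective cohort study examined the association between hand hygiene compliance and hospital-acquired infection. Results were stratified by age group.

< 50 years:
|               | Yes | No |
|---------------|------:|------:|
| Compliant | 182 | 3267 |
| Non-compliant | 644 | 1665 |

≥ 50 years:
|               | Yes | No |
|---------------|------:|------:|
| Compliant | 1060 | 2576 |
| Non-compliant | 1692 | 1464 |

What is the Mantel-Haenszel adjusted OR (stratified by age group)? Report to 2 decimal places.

0.28

OR_MH = Σ(aᵢdᵢ/nᵢ) / Σ(bᵢcᵢ/nᵢ), where nᵢ is the stratum total.
Stratum 1 (< 50 years): n = 5758; a·d/n = 182·1665/5758 = 52.6276; b·c/n = 3267·644/5758 = 365.3956
Stratum 2 (≥ 50 years): n = 6792; a·d/n = 1060·1464/6792 = 228.4806; b·c/n = 2576·1692/6792 = 641.7244
OR_MH = (52.6276 + 228.4806) / (365.3956 + 641.7244) = 281.1082 / 1007.1200 = 0.27912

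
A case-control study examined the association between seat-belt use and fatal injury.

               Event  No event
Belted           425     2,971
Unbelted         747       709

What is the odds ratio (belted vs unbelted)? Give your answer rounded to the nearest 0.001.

0.136

Cells: a = 425, b = 2971, c = 747, d = 709.
OR = (a·d)/(b·c) = (425 × 709) / (2971 × 747) = 301325 / 2219337 = 0.13577
Exposure is associated with lower odds of fatal injury (OR = 0.14 < 1).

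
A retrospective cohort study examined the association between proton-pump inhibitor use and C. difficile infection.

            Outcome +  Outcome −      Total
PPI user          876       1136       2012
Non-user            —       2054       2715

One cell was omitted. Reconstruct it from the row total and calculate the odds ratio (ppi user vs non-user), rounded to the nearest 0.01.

The missing cell is in the unexposed row: 2715 − 2054 = 661.
So a = 876, b = 1136, c = 661, d = 2054.
OR = (a·d)/(b·c) = (876 × 2054) / (1136 × 661) = 1799304 / 750896 = 2.39621

2.40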